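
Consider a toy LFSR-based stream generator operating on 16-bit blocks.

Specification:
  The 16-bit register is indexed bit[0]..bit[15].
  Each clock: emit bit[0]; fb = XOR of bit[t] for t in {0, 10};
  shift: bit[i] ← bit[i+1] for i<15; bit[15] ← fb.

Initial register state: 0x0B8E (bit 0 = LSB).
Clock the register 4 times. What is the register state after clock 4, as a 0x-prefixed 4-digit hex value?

reg_0 = 0x0B8E
clock 1: out=0, reg = 0x05C7
clock 2: out=1, reg = 0x02E3
clock 3: out=1, reg = 0x8171
clock 4: out=1, reg = 0xC0B8

0xC0B8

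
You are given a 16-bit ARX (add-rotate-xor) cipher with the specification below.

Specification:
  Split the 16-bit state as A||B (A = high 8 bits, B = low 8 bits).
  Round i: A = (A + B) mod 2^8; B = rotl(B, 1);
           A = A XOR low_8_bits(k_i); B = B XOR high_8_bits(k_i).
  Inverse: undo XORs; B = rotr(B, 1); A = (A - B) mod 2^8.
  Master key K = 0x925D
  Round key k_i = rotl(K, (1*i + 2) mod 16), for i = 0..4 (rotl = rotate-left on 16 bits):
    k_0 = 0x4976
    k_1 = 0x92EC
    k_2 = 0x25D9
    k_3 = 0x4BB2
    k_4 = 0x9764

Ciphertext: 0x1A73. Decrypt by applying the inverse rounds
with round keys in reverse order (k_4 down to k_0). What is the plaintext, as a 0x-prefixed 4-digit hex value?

0x8337

s_0 = ciphertext = 0x1A73
s_1 = InvRound(s_0, k_4) = 0x0C72
s_2 = InvRound(s_1, k_3) = 0x229C
s_3 = InvRound(s_2, k_2) = 0x1FDC
s_4 = InvRound(s_3, k_1) = 0xCC27
s_5 = InvRound(s_4, k_0) = 0x8337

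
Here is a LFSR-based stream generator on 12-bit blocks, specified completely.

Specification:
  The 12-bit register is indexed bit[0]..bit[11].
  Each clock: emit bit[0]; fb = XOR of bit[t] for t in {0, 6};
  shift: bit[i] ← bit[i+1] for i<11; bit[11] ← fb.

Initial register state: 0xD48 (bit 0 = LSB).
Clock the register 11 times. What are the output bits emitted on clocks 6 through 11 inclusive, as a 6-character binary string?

reg_0 = 0xD48
clock 1: out=0, reg = 0xEA4
clock 2: out=0, reg = 0x752
clock 3: out=0, reg = 0xBA9
clock 4: out=1, reg = 0xDD4
clock 5: out=0, reg = 0xEEA
clock 6: out=0, reg = 0xF75
clock 7: out=1, reg = 0x7BA
clock 8: out=0, reg = 0x3DD
clock 9: out=1, reg = 0x1EE
clock 10: out=0, reg = 0x8F7
clock 11: out=1, reg = 0x47B

010101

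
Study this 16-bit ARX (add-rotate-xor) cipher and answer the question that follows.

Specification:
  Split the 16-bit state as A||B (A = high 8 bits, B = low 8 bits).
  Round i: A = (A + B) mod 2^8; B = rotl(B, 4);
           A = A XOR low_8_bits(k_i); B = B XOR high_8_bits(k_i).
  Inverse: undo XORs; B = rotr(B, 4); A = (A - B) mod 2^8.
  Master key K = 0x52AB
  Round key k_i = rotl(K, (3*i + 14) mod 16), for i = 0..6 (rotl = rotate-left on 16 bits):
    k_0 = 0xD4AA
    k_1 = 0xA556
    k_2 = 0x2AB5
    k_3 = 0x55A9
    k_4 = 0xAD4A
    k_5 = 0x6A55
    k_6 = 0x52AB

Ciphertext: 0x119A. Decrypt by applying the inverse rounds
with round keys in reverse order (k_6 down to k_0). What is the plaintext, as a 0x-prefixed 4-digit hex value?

s_0 = ciphertext = 0x119A
s_1 = InvRound(s_0, k_6) = 0x2E8C
s_2 = InvRound(s_1, k_5) = 0x0D6E
s_3 = InvRound(s_2, k_4) = 0x0B3C
s_4 = InvRound(s_3, k_3) = 0x0C96
s_5 = InvRound(s_4, k_2) = 0xEECB
s_6 = InvRound(s_5, k_1) = 0xD2E6
s_7 = InvRound(s_6, k_0) = 0x5523

0x5523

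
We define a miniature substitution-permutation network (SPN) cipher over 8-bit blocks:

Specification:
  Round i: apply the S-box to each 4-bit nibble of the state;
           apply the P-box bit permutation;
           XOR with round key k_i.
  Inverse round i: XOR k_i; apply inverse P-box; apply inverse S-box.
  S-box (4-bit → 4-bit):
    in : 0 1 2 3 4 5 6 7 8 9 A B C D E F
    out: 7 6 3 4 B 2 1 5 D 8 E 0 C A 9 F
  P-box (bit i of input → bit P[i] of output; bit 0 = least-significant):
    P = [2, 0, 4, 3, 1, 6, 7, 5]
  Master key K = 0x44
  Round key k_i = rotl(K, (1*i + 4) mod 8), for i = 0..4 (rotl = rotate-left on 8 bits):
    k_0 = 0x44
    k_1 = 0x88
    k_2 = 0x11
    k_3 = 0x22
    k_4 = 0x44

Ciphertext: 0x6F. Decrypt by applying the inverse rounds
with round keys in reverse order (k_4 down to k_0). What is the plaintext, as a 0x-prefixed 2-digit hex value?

0x1C

s_0 = ciphertext = 0x6F
s_1 = InvRound(s_0, k_4) = 0xED
s_2 = InvRound(s_1, k_3) = 0x04
s_3 = InvRound(s_2, k_2) = 0xB0
s_4 = InvRound(s_3, k_1) = 0x9C
s_5 = InvRound(s_4, k_0) = 0x1C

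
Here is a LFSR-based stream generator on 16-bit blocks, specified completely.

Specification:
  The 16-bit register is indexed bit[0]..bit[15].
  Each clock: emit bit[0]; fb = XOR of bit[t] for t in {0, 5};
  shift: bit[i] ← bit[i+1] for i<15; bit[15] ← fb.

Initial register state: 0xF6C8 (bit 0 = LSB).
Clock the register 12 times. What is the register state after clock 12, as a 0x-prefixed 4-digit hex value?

0x17EF

reg_0 = 0xF6C8
clock 1: out=0, reg = 0x7B64
clock 2: out=0, reg = 0xBDB2
clock 3: out=0, reg = 0xDED9
clock 4: out=1, reg = 0xEF6C
clock 5: out=0, reg = 0xF7B6
clock 6: out=0, reg = 0xFBDB
clock 7: out=1, reg = 0xFDED
clock 8: out=1, reg = 0x7EF6
clock 9: out=0, reg = 0xBF7B
clock 10: out=1, reg = 0x5FBD
clock 11: out=1, reg = 0x2FDE
clock 12: out=0, reg = 0x17EF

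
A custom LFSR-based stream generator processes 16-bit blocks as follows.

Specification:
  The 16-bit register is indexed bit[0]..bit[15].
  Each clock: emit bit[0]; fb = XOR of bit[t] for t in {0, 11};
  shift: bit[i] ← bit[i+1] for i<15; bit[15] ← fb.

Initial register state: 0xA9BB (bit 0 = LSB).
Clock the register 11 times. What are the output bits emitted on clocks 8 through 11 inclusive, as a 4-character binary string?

1100

reg_0 = 0xA9BB
clock 1: out=1, reg = 0x54DD
clock 2: out=1, reg = 0xAA6E
clock 3: out=0, reg = 0xD537
clock 4: out=1, reg = 0xEA9B
clock 5: out=1, reg = 0x754D
clock 6: out=1, reg = 0xBAA6
clock 7: out=0, reg = 0xDD53
clock 8: out=1, reg = 0x6EA9
clock 9: out=1, reg = 0x3754
clock 10: out=0, reg = 0x1BAA
clock 11: out=0, reg = 0x8DD5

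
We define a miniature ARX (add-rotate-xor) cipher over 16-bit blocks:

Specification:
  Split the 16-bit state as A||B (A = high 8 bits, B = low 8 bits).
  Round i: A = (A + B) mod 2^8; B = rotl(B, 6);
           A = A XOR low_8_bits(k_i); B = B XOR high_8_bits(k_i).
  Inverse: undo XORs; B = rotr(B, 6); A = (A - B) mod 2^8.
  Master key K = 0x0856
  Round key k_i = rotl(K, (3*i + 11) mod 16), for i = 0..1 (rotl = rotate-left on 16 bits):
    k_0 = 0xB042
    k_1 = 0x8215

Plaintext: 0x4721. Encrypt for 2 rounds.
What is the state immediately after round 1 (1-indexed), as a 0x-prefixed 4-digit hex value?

0x2AF8

s_0 = plaintext = 0x4721
s_1 = Round(s_0, k_0) = 0x2AF8
s_2 = Round(s_1, k_1) = 0x37BC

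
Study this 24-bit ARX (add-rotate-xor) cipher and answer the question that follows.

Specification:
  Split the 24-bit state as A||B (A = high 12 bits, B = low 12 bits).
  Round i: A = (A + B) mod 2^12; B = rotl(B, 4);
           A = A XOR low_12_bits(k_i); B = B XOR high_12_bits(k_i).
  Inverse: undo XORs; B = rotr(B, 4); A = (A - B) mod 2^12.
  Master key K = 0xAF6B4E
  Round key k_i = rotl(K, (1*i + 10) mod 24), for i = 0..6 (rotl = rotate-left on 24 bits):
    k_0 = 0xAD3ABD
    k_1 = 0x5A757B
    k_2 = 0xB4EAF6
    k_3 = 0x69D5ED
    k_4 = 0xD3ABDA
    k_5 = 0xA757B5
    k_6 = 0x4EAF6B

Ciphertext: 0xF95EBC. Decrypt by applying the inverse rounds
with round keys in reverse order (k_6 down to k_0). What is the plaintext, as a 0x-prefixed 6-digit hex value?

s_0 = ciphertext = 0xF95EBC
s_1 = InvRound(s_0, k_6) = 0xA596A5
s_2 = InvRound(s_1, k_5) = 0xD1F0CD
s_3 = InvRound(s_2, k_4) = 0xEE67DF
s_4 = InvRound(s_3, k_3) = 0x8F7214
s_5 = InvRound(s_4, k_2) = 0x76CA95
s_6 = InvRound(s_5, k_1) = 0xF242F3
s_7 = InvRound(s_6, k_0) = 0x517082

0x517082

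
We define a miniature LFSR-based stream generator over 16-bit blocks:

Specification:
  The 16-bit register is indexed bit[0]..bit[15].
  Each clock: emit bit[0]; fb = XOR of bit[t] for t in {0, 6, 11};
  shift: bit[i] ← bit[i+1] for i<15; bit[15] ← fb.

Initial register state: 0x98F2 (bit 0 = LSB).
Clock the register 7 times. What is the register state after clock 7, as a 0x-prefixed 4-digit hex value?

reg_0 = 0x98F2
clock 1: out=0, reg = 0x4C79
clock 2: out=1, reg = 0xA63C
clock 3: out=0, reg = 0x531E
clock 4: out=0, reg = 0x298F
clock 5: out=1, reg = 0x14C7
clock 6: out=1, reg = 0x0A63
clock 7: out=1, reg = 0x8531

0x8531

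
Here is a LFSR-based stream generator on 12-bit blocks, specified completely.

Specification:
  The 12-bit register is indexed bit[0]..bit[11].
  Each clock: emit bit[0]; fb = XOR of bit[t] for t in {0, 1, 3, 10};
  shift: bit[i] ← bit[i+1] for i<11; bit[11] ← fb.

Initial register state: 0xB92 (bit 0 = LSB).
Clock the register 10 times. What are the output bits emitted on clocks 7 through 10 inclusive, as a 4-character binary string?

0111

reg_0 = 0xB92
clock 1: out=0, reg = 0xDC9
clock 2: out=1, reg = 0xEE4
clock 3: out=0, reg = 0xF72
clock 4: out=0, reg = 0x7B9
clock 5: out=1, reg = 0xBDC
clock 6: out=0, reg = 0xDEE
clock 7: out=0, reg = 0xEF7
clock 8: out=1, reg = 0xF7B
clock 9: out=1, reg = 0x7BD
clock 10: out=1, reg = 0xBDE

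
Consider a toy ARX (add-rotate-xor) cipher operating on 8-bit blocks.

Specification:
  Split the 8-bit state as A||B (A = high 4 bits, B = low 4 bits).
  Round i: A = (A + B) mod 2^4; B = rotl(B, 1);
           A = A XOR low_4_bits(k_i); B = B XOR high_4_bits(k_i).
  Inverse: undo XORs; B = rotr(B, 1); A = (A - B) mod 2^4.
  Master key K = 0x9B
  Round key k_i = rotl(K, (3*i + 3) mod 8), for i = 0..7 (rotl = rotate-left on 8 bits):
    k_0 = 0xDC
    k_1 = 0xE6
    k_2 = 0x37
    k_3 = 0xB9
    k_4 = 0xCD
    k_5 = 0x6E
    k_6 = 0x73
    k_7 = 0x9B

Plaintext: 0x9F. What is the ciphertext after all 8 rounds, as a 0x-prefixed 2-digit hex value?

s_0 = plaintext = 0x9F
s_1 = Round(s_0, k_0) = 0x42
s_2 = Round(s_1, k_1) = 0x0A
s_3 = Round(s_2, k_2) = 0xD6
s_4 = Round(s_3, k_3) = 0xA7
s_5 = Round(s_4, k_4) = 0xC2
s_6 = Round(s_5, k_5) = 0x02
s_7 = Round(s_6, k_6) = 0x13
s_8 = Round(s_7, k_7) = 0xFF

0xFF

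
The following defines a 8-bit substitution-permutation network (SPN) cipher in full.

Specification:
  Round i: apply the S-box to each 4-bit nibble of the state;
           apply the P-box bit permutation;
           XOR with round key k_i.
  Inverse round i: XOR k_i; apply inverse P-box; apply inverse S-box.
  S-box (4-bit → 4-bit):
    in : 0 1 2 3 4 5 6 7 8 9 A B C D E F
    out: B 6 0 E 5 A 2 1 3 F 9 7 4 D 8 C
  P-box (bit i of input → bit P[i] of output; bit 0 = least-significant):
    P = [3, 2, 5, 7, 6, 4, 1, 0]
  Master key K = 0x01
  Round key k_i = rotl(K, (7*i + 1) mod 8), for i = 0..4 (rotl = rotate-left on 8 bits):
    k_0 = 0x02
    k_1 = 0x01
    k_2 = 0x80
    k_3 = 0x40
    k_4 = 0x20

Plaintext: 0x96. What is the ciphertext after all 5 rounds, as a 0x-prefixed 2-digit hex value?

0x90

s_0 = plaintext = 0x96
s_1 = Round(s_0, k_0) = 0x55
s_2 = Round(s_1, k_1) = 0x94
s_3 = Round(s_2, k_2) = 0xFB
s_4 = Round(s_3, k_3) = 0x6F
s_5 = Round(s_4, k_4) = 0x90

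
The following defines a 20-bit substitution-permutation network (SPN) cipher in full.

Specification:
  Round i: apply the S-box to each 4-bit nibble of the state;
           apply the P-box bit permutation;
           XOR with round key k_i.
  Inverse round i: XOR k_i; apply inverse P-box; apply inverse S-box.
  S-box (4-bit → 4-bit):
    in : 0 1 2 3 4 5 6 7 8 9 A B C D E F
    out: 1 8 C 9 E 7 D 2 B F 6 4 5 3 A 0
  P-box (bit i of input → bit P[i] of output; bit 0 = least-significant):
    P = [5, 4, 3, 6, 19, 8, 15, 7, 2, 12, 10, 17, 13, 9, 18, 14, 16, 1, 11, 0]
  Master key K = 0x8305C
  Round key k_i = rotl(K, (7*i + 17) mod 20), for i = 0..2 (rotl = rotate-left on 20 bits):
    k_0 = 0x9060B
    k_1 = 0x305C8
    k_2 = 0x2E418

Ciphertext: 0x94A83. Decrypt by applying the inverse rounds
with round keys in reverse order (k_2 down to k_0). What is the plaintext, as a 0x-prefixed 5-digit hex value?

s_0 = ciphertext = 0x94A83
s_1 = InvRound(s_0, k_2) = 0x9D26A
s_2 = InvRound(s_1, k_1) = 0x7E490
s_3 = InvRound(s_2, k_0) = 0xE916A

0xE916A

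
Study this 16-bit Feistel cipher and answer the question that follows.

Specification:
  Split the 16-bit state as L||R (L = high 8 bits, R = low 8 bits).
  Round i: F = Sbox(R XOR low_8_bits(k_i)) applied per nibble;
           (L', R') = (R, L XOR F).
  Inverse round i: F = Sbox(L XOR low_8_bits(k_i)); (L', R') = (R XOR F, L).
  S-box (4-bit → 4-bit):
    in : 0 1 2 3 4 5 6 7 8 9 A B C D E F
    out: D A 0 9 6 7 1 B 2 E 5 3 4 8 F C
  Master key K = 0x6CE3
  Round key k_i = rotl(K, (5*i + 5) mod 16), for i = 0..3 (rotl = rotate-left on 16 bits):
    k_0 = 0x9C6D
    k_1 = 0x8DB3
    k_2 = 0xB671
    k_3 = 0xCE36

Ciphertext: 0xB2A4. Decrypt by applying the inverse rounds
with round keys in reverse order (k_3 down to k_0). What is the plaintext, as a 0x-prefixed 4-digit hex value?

0x23C0

s_0 = ciphertext = 0xB2A4
s_1 = InvRound(s_0, k_3) = 0x82B2
s_2 = InvRound(s_1, k_2) = 0x7B82
s_3 = InvRound(s_2, k_1) = 0xC07B
s_4 = InvRound(s_3, k_0) = 0x23C0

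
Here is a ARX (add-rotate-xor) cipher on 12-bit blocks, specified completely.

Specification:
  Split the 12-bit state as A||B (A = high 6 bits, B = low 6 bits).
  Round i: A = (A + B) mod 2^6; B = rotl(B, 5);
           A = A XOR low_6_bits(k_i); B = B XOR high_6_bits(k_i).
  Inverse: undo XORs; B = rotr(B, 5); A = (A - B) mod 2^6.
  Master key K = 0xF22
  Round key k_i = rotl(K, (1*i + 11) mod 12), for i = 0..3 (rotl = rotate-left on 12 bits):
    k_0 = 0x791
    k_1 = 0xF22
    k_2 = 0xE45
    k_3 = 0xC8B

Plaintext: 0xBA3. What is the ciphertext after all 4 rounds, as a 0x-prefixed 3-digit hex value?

s_0 = plaintext = 0xBA3
s_1 = Round(s_0, k_0) = 0x02F
s_2 = Round(s_1, k_1) = 0x34B
s_3 = Round(s_2, k_2) = 0x75C
s_4 = Round(s_3, k_3) = 0xCBC

0xCBC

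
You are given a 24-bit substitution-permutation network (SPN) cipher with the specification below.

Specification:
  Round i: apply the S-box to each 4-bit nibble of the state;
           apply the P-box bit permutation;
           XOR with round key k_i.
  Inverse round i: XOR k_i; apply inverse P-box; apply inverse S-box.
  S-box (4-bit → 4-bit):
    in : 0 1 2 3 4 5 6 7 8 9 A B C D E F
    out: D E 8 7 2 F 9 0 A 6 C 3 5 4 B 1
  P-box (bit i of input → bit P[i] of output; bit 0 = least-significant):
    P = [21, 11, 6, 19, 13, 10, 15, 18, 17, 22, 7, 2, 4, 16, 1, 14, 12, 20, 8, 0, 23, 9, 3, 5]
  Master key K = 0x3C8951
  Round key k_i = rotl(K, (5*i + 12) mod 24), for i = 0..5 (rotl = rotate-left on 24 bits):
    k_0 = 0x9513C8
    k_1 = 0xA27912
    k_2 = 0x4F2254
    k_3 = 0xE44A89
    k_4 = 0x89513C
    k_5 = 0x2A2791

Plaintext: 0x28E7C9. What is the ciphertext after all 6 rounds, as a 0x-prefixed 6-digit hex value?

s_0 = plaintext = 0x28E7C9
s_1 = Round(s_0, k_0) = 0x84FBB9
s_2 = Round(s_1, k_1) = 0xF05762
s_3 = Round(s_2, k_2) = 0xC25347
s_4 = Round(s_3, k_3) = 0x270E12
s_5 = Round(s_4, k_4) = 0xC7950A
s_6 = Round(s_5, k_5) = 0xE5875F

0xE5875F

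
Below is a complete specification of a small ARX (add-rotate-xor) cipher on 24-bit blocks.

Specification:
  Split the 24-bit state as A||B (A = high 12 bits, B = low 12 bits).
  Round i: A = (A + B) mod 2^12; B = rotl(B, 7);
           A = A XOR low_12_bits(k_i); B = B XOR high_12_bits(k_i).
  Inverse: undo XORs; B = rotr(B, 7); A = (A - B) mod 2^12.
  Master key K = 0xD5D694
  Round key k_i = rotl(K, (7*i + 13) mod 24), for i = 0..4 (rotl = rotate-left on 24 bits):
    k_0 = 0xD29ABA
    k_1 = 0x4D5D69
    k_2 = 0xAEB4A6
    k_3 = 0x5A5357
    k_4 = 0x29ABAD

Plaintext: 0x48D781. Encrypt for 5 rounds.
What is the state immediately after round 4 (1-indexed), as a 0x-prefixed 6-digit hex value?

s_0 = plaintext = 0x48D781
s_1 = Round(s_0, k_0) = 0x6B4D95
s_2 = Round(s_1, k_1) = 0x920E39
s_3 = Round(s_2, k_2) = 0x3FF61A
s_4 = Round(s_3, k_3) = 0x94E895
s_5 = Round(s_4, k_4) = 0xA4E85E

0x94E895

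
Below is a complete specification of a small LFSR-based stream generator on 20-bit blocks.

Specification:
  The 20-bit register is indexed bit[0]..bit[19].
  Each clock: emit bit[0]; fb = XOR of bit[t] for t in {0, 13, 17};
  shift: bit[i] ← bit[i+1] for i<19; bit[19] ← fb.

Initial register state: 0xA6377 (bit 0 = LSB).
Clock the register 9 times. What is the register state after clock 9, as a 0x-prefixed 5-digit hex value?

reg_0 = 0xA6377
clock 1: out=1, reg = 0xD31BB
clock 2: out=1, reg = 0x698DD
clock 3: out=1, reg = 0x34C6E
clock 4: out=0, reg = 0x9A637
clock 5: out=1, reg = 0x4D31B
clock 6: out=1, reg = 0xA698D
clock 7: out=1, reg = 0xD34C6
clock 8: out=0, reg = 0xE9A63
clock 9: out=1, reg = 0x74D31

0x74D31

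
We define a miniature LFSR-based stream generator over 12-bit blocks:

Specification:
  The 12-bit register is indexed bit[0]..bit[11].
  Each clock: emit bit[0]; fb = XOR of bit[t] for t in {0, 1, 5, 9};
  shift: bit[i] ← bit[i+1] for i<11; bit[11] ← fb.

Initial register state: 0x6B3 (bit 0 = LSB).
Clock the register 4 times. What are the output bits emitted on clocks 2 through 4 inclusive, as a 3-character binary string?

reg_0 = 0x6B3
clock 1: out=1, reg = 0x359
clock 2: out=1, reg = 0x1AC
clock 3: out=0, reg = 0x8D6
clock 4: out=0, reg = 0xC6B

100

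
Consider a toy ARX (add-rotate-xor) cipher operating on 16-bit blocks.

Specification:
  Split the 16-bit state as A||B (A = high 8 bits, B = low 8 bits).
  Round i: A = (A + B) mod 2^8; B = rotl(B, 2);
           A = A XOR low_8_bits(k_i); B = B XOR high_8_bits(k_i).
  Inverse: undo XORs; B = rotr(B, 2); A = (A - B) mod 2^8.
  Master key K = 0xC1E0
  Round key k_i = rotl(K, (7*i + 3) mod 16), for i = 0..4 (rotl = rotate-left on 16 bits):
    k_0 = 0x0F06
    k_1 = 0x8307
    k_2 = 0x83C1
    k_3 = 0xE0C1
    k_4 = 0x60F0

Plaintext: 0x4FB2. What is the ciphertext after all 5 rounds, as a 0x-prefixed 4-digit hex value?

s_0 = plaintext = 0x4FB2
s_1 = Round(s_0, k_0) = 0x07C5
s_2 = Round(s_1, k_1) = 0xCB94
s_3 = Round(s_2, k_2) = 0x9ED1
s_4 = Round(s_3, k_3) = 0xAEA7
s_5 = Round(s_4, k_4) = 0xA5FE

0xA5FE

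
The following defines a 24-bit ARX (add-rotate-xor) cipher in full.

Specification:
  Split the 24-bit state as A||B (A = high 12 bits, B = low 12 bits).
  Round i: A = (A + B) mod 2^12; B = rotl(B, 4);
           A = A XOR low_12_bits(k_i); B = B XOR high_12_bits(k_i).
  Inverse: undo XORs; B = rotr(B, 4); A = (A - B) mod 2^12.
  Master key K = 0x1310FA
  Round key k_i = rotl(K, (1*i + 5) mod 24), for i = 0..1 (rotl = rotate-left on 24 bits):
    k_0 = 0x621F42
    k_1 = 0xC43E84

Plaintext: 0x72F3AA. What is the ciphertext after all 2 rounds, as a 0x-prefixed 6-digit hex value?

0xC9946F

s_0 = plaintext = 0x72F3AA
s_1 = Round(s_0, k_0) = 0x59BC82
s_2 = Round(s_1, k_1) = 0xC9946F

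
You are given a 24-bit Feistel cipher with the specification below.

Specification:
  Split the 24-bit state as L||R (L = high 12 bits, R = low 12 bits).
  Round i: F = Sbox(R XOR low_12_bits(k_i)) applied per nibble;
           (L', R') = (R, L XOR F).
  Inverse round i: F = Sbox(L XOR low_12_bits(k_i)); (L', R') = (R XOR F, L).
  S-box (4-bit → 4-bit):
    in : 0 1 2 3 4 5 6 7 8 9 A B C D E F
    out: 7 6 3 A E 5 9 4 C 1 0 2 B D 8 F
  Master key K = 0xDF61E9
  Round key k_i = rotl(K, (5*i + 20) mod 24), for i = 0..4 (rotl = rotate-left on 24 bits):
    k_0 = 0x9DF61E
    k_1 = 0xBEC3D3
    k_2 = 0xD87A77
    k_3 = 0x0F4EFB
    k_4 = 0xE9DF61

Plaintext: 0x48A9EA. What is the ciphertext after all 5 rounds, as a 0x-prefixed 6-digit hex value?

s_0 = plaintext = 0x48A9EA
s_1 = Round(s_0, k_0) = 0x9EAB74
s_2 = Round(s_1, k_1) = 0xB745EE
s_3 = Round(s_2, k_2) = 0x5EE465
s_4 = Round(s_3, k_3) = 0x4655F6
s_5 = Round(s_4, k_4) = 0x5F6471

0x5F6471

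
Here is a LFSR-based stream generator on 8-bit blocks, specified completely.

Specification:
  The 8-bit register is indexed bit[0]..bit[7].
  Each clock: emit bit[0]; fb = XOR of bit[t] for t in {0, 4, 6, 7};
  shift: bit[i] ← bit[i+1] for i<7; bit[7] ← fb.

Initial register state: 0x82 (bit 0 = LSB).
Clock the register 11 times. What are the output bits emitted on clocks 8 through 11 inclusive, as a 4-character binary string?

1110

reg_0 = 0x82
clock 1: out=0, reg = 0xC1
clock 2: out=1, reg = 0xE0
clock 3: out=0, reg = 0x70
clock 4: out=0, reg = 0x38
clock 5: out=0, reg = 0x9C
clock 6: out=0, reg = 0x4E
clock 7: out=0, reg = 0xA7
clock 8: out=1, reg = 0x53
clock 9: out=1, reg = 0xA9
clock 10: out=1, reg = 0x54
clock 11: out=0, reg = 0x2A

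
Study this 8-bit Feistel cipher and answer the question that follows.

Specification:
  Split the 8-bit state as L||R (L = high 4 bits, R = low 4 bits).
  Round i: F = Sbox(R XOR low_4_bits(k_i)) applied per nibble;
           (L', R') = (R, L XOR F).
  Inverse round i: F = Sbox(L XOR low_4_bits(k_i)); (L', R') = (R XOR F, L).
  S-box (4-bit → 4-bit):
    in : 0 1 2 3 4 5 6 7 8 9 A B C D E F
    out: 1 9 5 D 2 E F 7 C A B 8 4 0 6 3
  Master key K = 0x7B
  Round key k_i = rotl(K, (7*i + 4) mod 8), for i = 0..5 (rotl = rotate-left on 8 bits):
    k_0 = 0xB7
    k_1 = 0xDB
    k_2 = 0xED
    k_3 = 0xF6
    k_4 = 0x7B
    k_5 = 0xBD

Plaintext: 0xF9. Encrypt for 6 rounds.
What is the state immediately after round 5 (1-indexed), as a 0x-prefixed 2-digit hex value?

s_0 = plaintext = 0xF9
s_1 = Round(s_0, k_0) = 0x99
s_2 = Round(s_1, k_1) = 0x9C
s_3 = Round(s_2, k_2) = 0xC0
s_4 = Round(s_3, k_3) = 0x03
s_5 = Round(s_4, k_4) = 0x3C
s_6 = Round(s_5, k_5) = 0xCA

0x3C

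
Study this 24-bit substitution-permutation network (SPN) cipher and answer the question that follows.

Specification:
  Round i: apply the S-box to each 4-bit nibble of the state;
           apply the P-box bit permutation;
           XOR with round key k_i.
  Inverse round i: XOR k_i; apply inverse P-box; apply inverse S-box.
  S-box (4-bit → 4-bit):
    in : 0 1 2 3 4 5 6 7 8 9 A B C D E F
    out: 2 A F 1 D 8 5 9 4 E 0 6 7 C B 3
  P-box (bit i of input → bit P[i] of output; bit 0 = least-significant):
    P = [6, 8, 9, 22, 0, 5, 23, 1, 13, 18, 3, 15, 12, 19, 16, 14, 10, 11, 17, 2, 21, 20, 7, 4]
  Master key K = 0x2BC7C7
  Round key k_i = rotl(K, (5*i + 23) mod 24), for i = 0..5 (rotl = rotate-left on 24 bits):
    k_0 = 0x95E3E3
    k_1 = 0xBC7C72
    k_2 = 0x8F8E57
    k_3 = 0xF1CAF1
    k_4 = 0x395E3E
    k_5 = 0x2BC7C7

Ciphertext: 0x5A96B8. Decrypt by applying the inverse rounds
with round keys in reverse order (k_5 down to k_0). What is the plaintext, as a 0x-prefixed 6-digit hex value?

s_0 = ciphertext = 0x5A96B8
s_1 = InvRound(s_0, k_5) = 0xE548EE
s_2 = InvRound(s_1, k_4) = 0x93F084
s_3 = InvRound(s_2, k_3) = 0x7933F4
s_4 = InvRound(s_3, k_2) = 0xCC3E21
s_5 = InvRound(s_4, k_1) = 0xEA5A74
s_6 = InvRound(s_5, k_0) = 0x29CE71

0x29CE71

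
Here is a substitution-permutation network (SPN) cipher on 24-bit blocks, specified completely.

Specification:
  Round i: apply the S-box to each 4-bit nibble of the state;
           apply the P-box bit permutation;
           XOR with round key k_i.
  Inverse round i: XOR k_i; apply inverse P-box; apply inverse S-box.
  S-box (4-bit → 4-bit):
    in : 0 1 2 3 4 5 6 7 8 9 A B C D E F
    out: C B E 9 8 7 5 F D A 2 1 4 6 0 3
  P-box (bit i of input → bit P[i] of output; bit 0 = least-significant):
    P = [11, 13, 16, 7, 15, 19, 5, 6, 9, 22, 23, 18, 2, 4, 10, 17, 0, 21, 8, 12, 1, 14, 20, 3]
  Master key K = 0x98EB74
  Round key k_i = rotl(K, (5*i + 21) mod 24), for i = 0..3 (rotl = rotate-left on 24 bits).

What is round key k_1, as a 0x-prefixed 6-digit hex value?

0x63ADD2

K = 0x98EB74
k_0 = rotl(K, (5*0+21) mod 24) = rotl(K, 21) = 0x931D6E
k_1 = rotl(K, (5*1+21) mod 24) = rotl(K, 2) = 0x63ADD2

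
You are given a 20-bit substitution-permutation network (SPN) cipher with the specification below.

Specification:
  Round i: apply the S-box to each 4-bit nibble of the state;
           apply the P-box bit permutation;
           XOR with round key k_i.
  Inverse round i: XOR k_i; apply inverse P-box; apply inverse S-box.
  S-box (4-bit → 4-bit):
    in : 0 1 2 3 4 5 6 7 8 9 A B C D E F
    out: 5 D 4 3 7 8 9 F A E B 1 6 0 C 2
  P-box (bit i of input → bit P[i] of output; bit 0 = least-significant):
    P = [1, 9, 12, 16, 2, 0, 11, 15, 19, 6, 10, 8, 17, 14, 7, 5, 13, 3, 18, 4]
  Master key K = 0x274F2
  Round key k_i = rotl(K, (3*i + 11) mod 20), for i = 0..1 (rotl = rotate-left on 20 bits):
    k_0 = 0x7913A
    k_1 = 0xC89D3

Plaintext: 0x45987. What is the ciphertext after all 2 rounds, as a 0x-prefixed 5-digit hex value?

s_0 = plaintext = 0x45987
s_1 = Round(s_0, k_0) = 0x22651
s_2 = Round(s_1, k_1) = 0x11851

0x11851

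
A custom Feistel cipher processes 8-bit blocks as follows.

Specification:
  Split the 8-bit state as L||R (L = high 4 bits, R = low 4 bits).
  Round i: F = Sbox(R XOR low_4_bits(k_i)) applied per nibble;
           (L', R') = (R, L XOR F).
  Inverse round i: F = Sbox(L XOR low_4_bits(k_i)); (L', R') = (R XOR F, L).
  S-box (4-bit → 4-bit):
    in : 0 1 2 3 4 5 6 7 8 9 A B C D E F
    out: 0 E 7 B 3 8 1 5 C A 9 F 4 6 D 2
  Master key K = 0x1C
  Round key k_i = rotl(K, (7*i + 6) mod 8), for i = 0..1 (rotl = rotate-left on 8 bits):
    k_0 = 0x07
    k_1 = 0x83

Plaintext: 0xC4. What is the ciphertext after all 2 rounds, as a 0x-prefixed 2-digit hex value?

s_0 = plaintext = 0xC4
s_1 = Round(s_0, k_0) = 0x47
s_2 = Round(s_1, k_1) = 0x77

0x77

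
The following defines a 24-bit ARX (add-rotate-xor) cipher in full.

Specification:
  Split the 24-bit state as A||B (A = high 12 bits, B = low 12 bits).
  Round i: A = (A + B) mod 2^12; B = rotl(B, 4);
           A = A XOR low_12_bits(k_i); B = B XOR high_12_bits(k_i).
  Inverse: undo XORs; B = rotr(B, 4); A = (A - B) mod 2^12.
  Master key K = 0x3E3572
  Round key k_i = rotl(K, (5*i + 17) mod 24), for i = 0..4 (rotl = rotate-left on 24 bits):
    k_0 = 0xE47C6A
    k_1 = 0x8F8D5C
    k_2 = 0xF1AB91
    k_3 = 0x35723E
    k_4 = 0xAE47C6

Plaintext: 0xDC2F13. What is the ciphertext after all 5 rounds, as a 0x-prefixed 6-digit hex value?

s_0 = plaintext = 0xDC2F13
s_1 = Round(s_0, k_0) = 0x0BFF78
s_2 = Round(s_1, k_1) = 0xD6BF77
s_3 = Round(s_2, k_2) = 0x773865
s_4 = Round(s_3, k_3) = 0xDE650F
s_5 = Round(s_4, k_4) = 0x533A11

0x533A11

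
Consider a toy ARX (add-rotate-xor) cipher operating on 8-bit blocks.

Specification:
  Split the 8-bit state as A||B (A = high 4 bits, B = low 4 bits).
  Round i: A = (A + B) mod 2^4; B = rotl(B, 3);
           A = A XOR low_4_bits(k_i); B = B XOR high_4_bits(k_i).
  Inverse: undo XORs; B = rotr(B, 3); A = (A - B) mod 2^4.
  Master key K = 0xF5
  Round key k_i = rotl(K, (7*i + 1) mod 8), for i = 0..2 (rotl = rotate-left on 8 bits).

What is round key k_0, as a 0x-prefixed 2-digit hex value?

0xEB

K = 0xF5
k_0 = rotl(K, (7*0+1) mod 8) = rotl(K, 1) = 0xEB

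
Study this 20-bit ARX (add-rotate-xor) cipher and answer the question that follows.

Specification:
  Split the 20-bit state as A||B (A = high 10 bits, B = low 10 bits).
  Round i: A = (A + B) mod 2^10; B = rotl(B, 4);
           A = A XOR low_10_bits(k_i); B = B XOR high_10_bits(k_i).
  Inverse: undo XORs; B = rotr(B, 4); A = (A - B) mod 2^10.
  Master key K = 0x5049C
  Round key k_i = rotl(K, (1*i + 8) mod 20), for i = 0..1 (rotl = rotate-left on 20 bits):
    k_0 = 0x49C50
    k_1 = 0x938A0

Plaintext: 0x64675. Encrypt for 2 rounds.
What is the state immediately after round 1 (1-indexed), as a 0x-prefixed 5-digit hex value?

0x15A7E

s_0 = plaintext = 0x64675
s_1 = Round(s_0, k_0) = 0x15A7E
s_2 = Round(s_1, k_1) = 0x9D1A7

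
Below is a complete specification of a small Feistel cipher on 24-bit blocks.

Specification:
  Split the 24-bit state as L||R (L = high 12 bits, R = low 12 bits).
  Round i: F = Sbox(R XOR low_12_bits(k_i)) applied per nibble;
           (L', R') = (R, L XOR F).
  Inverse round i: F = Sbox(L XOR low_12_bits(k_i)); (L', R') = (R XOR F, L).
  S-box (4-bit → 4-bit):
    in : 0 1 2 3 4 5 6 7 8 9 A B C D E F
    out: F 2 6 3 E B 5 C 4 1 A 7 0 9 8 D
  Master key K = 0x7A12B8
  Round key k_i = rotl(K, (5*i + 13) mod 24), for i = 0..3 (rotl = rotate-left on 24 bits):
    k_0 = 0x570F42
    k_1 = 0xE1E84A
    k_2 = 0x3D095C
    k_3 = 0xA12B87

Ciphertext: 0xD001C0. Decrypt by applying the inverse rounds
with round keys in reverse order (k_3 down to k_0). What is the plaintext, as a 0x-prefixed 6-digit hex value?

0x324417

s_0 = ciphertext = 0xD001C0
s_1 = InvRound(s_0, k_3) = 0x48CD00
s_2 = InvRound(s_1, k_2) = 0x49F48C
s_3 = InvRound(s_2, k_1) = 0x41749F
s_4 = InvRound(s_3, k_0) = 0x324417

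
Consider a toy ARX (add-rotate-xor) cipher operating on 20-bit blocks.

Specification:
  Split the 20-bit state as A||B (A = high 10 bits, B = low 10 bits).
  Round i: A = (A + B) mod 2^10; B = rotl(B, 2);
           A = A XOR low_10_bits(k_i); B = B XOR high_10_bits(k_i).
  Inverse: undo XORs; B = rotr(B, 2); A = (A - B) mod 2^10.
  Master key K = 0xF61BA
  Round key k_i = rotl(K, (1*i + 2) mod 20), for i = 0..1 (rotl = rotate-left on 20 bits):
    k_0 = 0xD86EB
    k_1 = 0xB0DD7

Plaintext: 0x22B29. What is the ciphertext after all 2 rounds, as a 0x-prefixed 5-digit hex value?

0x325D8

s_0 = plaintext = 0x22B29
s_1 = Round(s_0, k_0) = 0x563C6
s_2 = Round(s_1, k_1) = 0x325D8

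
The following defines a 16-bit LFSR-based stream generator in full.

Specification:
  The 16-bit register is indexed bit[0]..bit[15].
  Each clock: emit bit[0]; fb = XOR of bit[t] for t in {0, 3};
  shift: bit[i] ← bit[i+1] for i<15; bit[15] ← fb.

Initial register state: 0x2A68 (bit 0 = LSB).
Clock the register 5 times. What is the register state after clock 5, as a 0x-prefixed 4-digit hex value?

0x2953

reg_0 = 0x2A68
clock 1: out=0, reg = 0x9534
clock 2: out=0, reg = 0x4A9A
clock 3: out=0, reg = 0xA54D
clock 4: out=1, reg = 0x52A6
clock 5: out=0, reg = 0x2953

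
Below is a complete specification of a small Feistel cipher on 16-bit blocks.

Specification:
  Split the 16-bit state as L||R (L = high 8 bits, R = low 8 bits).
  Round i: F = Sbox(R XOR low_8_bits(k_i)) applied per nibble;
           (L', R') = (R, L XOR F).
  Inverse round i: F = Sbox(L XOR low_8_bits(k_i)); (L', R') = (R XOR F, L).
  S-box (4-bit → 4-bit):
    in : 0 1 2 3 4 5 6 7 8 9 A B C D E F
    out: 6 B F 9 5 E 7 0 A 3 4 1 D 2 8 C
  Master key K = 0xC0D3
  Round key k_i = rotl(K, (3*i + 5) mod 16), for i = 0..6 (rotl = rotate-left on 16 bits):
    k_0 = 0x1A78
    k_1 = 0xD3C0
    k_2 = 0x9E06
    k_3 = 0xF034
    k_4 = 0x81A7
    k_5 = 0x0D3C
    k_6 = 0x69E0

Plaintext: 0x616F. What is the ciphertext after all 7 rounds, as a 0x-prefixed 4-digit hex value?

0xAFE2

s_0 = plaintext = 0x616F
s_1 = Round(s_0, k_0) = 0x6FD1
s_2 = Round(s_1, k_1) = 0xD1D4
s_3 = Round(s_2, k_2) = 0xD4FE
s_4 = Round(s_3, k_3) = 0xFE00
s_5 = Round(s_4, k_4) = 0x00BE
s_6 = Round(s_5, k_5) = 0xBEAF
s_7 = Round(s_6, k_6) = 0xAFE2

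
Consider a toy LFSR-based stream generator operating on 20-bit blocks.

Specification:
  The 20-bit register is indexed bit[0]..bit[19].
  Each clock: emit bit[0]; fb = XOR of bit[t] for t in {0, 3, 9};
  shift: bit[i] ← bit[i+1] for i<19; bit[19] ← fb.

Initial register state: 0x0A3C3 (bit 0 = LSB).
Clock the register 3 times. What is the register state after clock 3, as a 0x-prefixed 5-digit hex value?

reg_0 = 0x0A3C3
clock 1: out=1, reg = 0x051E1
clock 2: out=1, reg = 0x828F0
clock 3: out=0, reg = 0x41478

0x41478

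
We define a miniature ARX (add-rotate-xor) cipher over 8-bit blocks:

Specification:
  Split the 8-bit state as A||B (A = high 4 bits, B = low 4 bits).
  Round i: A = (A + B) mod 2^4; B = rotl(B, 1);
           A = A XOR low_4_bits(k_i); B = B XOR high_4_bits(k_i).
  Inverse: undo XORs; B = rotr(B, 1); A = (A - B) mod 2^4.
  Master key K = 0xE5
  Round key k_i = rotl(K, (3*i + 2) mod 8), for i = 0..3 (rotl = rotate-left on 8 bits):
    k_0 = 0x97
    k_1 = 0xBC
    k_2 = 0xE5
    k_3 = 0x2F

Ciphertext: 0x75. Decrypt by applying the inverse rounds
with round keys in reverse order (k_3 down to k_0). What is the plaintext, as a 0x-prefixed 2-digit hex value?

0x58

s_0 = ciphertext = 0x75
s_1 = InvRound(s_0, k_3) = 0xDB
s_2 = InvRound(s_1, k_2) = 0xEA
s_3 = InvRound(s_2, k_1) = 0xA8
s_4 = InvRound(s_3, k_0) = 0x58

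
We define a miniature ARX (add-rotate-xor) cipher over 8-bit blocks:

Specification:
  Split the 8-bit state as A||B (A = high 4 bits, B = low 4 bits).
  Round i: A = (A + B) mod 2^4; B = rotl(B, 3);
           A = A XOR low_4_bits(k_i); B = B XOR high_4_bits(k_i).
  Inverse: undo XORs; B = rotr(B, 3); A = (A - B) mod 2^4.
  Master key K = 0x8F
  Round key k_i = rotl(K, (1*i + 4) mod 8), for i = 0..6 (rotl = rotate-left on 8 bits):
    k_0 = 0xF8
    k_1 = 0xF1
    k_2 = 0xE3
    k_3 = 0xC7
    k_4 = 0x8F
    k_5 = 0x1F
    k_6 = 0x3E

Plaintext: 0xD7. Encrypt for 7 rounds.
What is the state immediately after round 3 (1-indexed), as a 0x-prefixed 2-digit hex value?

0xD0

s_0 = plaintext = 0xD7
s_1 = Round(s_0, k_0) = 0xC4
s_2 = Round(s_1, k_1) = 0x1D
s_3 = Round(s_2, k_2) = 0xD0
s_4 = Round(s_3, k_3) = 0xAC
s_5 = Round(s_4, k_4) = 0x9E
s_6 = Round(s_5, k_5) = 0x86
s_7 = Round(s_6, k_6) = 0x00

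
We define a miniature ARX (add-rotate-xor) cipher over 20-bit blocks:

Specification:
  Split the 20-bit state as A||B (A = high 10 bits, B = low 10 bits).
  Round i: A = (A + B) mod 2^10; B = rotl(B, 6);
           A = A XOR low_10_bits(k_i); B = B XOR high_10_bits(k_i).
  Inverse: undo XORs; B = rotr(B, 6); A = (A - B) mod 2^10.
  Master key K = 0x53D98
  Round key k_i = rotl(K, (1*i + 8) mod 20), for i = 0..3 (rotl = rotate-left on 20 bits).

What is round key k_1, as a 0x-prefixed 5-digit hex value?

0xB30A7

K = 0x53D98
k_0 = rotl(K, (1*0+8) mod 20) = rotl(K, 8) = 0xD9853
k_1 = rotl(K, (1*1+8) mod 20) = rotl(K, 9) = 0xB30A7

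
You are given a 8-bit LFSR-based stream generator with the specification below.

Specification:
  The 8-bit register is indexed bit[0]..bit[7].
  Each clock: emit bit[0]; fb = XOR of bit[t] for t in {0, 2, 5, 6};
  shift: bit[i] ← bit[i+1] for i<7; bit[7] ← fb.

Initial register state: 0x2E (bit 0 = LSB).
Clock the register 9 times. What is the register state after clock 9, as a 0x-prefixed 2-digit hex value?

0x6A

reg_0 = 0x2E
clock 1: out=0, reg = 0x17
clock 2: out=1, reg = 0x0B
clock 3: out=1, reg = 0x85
clock 4: out=1, reg = 0x42
clock 5: out=0, reg = 0xA1
clock 6: out=1, reg = 0x50
clock 7: out=0, reg = 0xA8
clock 8: out=0, reg = 0xD4
clock 9: out=0, reg = 0x6A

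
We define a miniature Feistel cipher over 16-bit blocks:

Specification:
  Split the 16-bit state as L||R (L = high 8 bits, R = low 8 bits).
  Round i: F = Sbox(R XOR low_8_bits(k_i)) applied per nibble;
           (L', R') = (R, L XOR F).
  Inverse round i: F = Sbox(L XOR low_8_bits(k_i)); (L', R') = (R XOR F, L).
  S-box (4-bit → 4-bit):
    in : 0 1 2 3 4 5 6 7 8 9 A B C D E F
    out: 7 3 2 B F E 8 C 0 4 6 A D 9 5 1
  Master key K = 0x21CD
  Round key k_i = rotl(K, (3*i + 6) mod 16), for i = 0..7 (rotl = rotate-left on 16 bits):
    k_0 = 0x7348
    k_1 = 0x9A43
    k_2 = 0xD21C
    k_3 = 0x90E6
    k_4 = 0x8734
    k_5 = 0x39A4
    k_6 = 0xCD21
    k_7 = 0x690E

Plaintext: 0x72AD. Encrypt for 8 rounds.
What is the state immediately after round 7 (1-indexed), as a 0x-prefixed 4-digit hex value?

s_0 = plaintext = 0x72AD
s_1 = Round(s_0, k_0) = 0xAD2C
s_2 = Round(s_1, k_1) = 0x2C2C
s_3 = Round(s_2, k_2) = 0x2C9B
s_4 = Round(s_3, k_3) = 0x9BE5
s_5 = Round(s_4, k_4) = 0xE508
s_6 = Round(s_5, k_5) = 0x0888
s_7 = Round(s_6, k_6) = 0x886C
s_8 = Round(s_7, k_7) = 0x6C0A

0x886C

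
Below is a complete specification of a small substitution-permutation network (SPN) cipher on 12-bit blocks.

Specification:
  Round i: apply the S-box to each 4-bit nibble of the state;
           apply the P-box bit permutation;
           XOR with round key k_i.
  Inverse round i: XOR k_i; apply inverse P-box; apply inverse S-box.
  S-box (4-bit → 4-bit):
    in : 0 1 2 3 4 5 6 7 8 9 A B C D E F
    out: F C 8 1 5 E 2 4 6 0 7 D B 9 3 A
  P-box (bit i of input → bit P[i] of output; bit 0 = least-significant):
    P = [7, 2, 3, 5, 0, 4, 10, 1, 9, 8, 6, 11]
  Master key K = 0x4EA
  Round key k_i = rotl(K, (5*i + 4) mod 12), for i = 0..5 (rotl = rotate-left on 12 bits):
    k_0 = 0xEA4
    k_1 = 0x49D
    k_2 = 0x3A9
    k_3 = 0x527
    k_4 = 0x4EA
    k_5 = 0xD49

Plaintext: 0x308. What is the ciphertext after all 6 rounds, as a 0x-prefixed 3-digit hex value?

s_0 = plaintext = 0x308
s_1 = Round(s_0, k_0) = 0x8BB
s_2 = Round(s_1, k_1) = 0x176
s_3 = Round(s_2, k_2) = 0xFED
s_4 = Round(s_3, k_3) = 0xC96
s_5 = Round(s_4, k_4) = 0xFEE
s_6 = Round(s_5, k_5) = 0x4DC

0x4DC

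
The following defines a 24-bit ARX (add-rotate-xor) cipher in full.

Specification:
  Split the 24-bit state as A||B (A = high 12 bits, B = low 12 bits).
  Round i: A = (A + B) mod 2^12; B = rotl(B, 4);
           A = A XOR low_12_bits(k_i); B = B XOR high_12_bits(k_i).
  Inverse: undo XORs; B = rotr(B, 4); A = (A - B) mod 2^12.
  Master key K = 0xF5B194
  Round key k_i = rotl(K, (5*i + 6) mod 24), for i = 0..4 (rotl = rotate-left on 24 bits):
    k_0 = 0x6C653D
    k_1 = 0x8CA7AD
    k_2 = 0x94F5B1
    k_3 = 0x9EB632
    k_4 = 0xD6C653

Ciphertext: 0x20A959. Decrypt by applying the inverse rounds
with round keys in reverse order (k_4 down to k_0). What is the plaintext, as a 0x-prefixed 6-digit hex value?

s_0 = ciphertext = 0x20A959
s_1 = InvRound(s_0, k_4) = 0xF16543
s_2 = InvRound(s_1, k_3) = 0x05A8CA
s_3 = InvRound(s_2, k_2) = 0x0D3518
s_4 = InvRound(s_3, k_1) = 0x4A12DD
s_5 = InvRound(s_4, k_0) = 0x65BB41

0x65BB41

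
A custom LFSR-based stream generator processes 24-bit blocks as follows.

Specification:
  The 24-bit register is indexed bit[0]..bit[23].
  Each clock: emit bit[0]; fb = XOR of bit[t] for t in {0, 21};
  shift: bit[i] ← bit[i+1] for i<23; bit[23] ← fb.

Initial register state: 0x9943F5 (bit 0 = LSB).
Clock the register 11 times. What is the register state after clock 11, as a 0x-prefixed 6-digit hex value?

0x473328

reg_0 = 0x9943F5
clock 1: out=1, reg = 0xCCA1FA
clock 2: out=0, reg = 0x6650FD
clock 3: out=1, reg = 0x33287E
clock 4: out=0, reg = 0x99943F
clock 5: out=1, reg = 0xCCCA1F
clock 6: out=1, reg = 0xE6650F
clock 7: out=1, reg = 0x733287
clock 8: out=1, reg = 0x399943
clock 9: out=1, reg = 0x1CCCA1
clock 10: out=1, reg = 0x8E6650
clock 11: out=0, reg = 0x473328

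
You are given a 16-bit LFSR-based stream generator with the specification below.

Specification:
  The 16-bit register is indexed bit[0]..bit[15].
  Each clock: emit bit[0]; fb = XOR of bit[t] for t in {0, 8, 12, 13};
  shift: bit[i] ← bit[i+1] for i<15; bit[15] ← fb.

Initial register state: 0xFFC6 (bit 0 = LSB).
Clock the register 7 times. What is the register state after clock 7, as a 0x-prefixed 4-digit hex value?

0xD3FF

reg_0 = 0xFFC6
clock 1: out=0, reg = 0xFFE3
clock 2: out=1, reg = 0x7FF1
clock 3: out=1, reg = 0x3FF8
clock 4: out=0, reg = 0x9FFC
clock 5: out=0, reg = 0x4FFE
clock 6: out=0, reg = 0xA7FF
clock 7: out=1, reg = 0xD3FF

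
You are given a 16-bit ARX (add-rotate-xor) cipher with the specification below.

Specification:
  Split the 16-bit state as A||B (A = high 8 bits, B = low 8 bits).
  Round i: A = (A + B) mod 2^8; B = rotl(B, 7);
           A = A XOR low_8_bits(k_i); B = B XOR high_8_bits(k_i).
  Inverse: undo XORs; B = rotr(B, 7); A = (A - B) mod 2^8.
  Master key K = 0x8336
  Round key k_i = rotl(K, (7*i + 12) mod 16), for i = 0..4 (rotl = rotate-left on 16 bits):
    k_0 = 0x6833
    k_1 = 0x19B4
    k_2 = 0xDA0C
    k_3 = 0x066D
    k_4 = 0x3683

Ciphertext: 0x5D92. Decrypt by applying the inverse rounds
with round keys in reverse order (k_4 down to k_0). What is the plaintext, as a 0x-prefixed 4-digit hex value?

0xCE96

s_0 = ciphertext = 0x5D92
s_1 = InvRound(s_0, k_4) = 0x9549
s_2 = InvRound(s_1, k_3) = 0x5A9E
s_3 = InvRound(s_2, k_2) = 0xCE88
s_4 = InvRound(s_3, k_1) = 0x5723
s_5 = InvRound(s_4, k_0) = 0xCE96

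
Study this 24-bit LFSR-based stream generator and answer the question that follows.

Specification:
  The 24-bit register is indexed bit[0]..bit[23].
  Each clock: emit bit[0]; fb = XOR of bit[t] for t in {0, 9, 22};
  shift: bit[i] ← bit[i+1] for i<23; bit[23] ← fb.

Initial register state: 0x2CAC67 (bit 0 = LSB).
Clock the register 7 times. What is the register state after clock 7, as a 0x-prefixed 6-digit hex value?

reg_0 = 0x2CAC67
clock 1: out=1, reg = 0x965633
clock 2: out=1, reg = 0x4B2B19
clock 3: out=1, reg = 0xA5958C
clock 4: out=0, reg = 0x52CAC6
clock 5: out=0, reg = 0x296563
clock 6: out=1, reg = 0x94B2B1
clock 7: out=1, reg = 0x4A5958

0x4A5958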